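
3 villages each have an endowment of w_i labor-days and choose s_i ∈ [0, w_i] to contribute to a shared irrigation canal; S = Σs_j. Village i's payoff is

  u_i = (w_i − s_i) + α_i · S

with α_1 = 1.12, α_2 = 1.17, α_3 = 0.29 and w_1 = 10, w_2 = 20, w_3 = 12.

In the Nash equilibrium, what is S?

30

∂u_i/∂s_i = α_i − 1, so village i contributes w_i if α_i > 1, else 0.
α_i > 1 for i ∈ {1, 2}; NE contributions (10, 20, 0), S = 30.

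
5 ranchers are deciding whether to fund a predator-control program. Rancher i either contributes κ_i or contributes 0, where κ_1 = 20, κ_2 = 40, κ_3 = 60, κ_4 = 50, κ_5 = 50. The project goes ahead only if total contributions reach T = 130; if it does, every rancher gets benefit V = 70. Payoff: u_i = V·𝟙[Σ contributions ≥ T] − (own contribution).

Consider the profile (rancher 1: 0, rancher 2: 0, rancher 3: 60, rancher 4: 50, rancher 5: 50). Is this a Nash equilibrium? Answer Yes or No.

Total = 160 ≥ 130: provided.
Rancher 1 (pledges 0, payoff 70): pledging 20 → total 180, payoff 50. No gain.
Rancher 2 (pledges 0, payoff 70): pledging 40 → total 200, payoff 30. No gain.
Rancher 3 (pledges 60, payoff 10): dropping to 0 → total 100, payoff 0. No gain.
Rancher 4 (pledges 50, payoff 20): dropping to 0 → total 110, payoff 0. No gain.
Rancher 5 (pledges 50, payoff 20): dropping to 0 → total 110, payoff 0. No gain.

Yes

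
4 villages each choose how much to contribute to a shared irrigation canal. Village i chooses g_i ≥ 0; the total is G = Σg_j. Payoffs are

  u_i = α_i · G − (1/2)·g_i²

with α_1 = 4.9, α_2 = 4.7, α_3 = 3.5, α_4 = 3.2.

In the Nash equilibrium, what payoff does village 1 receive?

Village i's FOC: ∂u_i/∂g_i = α_i − g_i = 0, so g_i* = α_i.
NE contributions = (4.9, 4.7, 3.5, 3.2); G = 16.3.
u_1 = α_1·G − ½·(g_1)² = 4.9·16.3 − ½·4.9² = 67.865.

67.865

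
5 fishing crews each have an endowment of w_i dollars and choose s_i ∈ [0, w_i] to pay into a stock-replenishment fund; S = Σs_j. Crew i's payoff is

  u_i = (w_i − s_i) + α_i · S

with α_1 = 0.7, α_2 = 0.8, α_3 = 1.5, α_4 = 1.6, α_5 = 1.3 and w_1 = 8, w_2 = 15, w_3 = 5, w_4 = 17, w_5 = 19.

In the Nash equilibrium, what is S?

∂u_i/∂s_i = α_i − 1, so crew i contributes w_i if α_i > 1, else 0.
α_i > 1 for i ∈ {3, 4, 5}; NE contributions (0, 0, 5, 17, 19), S = 41.

41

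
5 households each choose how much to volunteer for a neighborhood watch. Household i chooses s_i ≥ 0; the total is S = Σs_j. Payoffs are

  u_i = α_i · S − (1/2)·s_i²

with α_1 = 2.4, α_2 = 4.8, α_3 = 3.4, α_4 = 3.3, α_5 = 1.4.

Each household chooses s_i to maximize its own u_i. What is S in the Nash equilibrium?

Household i's FOC: ∂u_i/∂s_i = α_i − s_i = 0, so s_i* = α_i.
NE contributions = (2.4, 4.8, 3.4, 3.3, 1.4); S = 15.3.

15.3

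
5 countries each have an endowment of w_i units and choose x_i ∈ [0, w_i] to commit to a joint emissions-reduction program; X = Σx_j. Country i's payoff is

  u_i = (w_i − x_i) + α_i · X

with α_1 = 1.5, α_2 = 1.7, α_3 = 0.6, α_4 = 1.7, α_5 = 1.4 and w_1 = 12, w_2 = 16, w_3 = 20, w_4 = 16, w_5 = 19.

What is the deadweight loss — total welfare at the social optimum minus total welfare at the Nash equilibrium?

∂u_i/∂x_i = α_i − 1, so country i contributes w_i if α_i > 1, else 0.
α_i > 1 for i ∈ {1, 2, 4, 5}; NE contributions (12, 16, 0, 16, 19), X = 63.
W^NE = Σw_i − X^NE + (Σα_i)·X^NE = 83 + 5.9·63 = 454.7.
Planner: ∂(Σu_j)/∂x_i = Σα_j − 1 = 5.9 > 0, so everyone contributes w_i; X^SO = 83, W^SO = 83 + 5.9·83 = 572.7.
Deadweight loss = 118.

118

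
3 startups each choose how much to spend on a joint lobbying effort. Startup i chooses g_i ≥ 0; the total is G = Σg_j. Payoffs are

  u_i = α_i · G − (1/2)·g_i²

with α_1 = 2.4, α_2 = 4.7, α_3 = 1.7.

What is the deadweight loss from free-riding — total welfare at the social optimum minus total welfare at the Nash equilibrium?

Startup i's FOC: ∂u_i/∂g_i = α_i − g_i = 0, so g_i* = α_i.
NE contributions = (2.4, 4.7, 1.7); G = 8.8.
W^NE = (Σα)·G − ½Σα_i² = 8.8² − ½·30.74 = 62.07.
Planner sets g_i = Σα_j = 8.8 for every i, so G^SO = 3·8.8 = 26.4.
W^SO = (Σα)·G^SO − ½·3·(Σα)² = (3/2)·8.8² = 116.16.
Deadweight loss = W^SO − W^NE = 54.09.

54.09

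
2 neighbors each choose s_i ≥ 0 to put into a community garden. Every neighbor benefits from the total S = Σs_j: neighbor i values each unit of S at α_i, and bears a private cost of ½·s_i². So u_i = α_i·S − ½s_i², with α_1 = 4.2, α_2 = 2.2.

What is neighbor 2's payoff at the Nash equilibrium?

11.66

Neighbor i's FOC: ∂u_i/∂s_i = α_i − s_i = 0, so s_i* = α_i.
NE contributions = (4.2, 2.2); S = 6.4.
u_2 = α_2·S − ½·(s_2)² = 2.2·6.4 − ½·2.2² = 11.66.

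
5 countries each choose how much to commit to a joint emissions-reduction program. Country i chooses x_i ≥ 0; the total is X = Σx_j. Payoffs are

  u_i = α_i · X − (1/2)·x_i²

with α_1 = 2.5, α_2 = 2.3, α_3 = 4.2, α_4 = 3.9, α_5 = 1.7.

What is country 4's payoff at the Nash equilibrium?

49.335

Country i's FOC: ∂u_i/∂x_i = α_i − x_i = 0, so x_i* = α_i.
NE contributions = (2.5, 2.3, 4.2, 3.9, 1.7); X = 14.6.
u_4 = α_4·X − ½·(x_4)² = 3.9·14.6 − ½·3.9² = 49.335.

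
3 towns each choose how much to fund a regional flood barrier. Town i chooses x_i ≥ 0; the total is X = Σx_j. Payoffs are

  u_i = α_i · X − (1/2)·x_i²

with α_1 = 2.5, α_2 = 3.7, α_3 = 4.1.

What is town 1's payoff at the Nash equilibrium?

22.625

Town i's FOC: ∂u_i/∂x_i = α_i − x_i = 0, so x_i* = α_i.
NE contributions = (2.5, 3.7, 4.1); X = 10.3.
u_1 = α_1·X − ½·(x_1)² = 2.5·10.3 − ½·2.5² = 22.625.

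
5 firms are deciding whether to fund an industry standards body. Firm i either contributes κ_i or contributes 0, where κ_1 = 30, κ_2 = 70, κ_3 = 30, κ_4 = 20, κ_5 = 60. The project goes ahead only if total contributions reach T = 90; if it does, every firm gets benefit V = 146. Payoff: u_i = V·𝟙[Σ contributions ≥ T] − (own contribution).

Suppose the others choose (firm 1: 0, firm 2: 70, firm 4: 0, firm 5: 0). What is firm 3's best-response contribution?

30

Others' total = 70. Contributing 30 brings total to 100 ≥ 90: gain V − κ_3 = 116.
Best response: 30.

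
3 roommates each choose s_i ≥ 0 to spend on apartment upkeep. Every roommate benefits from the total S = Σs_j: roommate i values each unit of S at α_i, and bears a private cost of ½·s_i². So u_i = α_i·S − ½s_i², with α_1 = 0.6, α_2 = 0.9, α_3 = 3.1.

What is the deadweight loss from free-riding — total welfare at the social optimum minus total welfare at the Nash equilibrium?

15.97

Roommate i's FOC: ∂u_i/∂s_i = α_i − s_i = 0, so s_i* = α_i.
NE contributions = (0.6, 0.9, 3.1); S = 4.6.
W^NE = (Σα)·S − ½Σα_i² = 4.6² − ½·10.78 = 15.77.
Planner sets s_i = Σα_j = 4.6 for every i, so S^SO = 3·4.6 = 13.8.
W^SO = (Σα)·S^SO − ½·3·(Σα)² = (3/2)·4.6² = 31.74.
Deadweight loss = W^SO − W^NE = 15.97.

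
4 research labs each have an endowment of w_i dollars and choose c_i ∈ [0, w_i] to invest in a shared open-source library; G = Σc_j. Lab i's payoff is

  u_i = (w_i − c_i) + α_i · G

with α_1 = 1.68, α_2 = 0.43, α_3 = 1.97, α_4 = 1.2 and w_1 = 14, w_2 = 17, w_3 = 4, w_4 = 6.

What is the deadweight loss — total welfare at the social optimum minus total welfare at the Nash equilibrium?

72.76

∂u_i/∂c_i = α_i − 1, so lab i contributes w_i if α_i > 1, else 0.
α_i > 1 for i ∈ {1, 3, 4}; NE contributions (14, 0, 4, 6), G = 24.
W^NE = Σw_i − G^NE + (Σα_i)·G^NE = 41 + 4.28·24 = 143.72.
Planner: ∂(Σu_j)/∂c_i = Σα_j − 1 = 4.28 > 0, so everyone contributes w_i; G^SO = 41, W^SO = 41 + 4.28·41 = 216.48.
Deadweight loss = 72.76.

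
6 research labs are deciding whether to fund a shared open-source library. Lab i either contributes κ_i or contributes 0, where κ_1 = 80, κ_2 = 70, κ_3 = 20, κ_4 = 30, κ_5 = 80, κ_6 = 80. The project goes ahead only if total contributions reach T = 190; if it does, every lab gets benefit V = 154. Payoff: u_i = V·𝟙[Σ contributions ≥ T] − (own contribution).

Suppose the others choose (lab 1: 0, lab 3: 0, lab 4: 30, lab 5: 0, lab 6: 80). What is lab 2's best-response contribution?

Others' total = 110. Even contributing 70 gives 180 < 190: no benefit either way.
Best response: 0.

0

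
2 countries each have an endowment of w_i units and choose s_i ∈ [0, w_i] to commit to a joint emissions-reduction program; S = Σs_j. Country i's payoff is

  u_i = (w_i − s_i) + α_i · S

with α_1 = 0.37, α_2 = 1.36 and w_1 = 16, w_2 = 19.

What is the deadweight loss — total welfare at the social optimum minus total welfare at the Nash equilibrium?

∂u_i/∂s_i = α_i − 1, so country i contributes w_i if α_i > 1, else 0.
α_i > 1 for i ∈ {2}; NE contributions (0, 19), S = 19.
W^NE = Σw_i − S^NE + (Σα_i)·S^NE = 35 + 0.73·19 = 48.87.
Planner: ∂(Σu_j)/∂s_i = Σα_j − 1 = 0.73 > 0, so everyone contributes w_i; S^SO = 35, W^SO = 35 + 0.73·35 = 60.55.
Deadweight loss = 11.68.

11.68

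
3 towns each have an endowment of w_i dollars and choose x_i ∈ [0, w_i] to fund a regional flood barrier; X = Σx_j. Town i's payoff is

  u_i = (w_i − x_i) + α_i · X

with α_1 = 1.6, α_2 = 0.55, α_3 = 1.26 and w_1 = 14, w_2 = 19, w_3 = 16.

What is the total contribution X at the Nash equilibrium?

∂u_i/∂x_i = α_i − 1, so town i contributes w_i if α_i > 1, else 0.
α_i > 1 for i ∈ {1, 3}; NE contributions (14, 0, 16), X = 30.

30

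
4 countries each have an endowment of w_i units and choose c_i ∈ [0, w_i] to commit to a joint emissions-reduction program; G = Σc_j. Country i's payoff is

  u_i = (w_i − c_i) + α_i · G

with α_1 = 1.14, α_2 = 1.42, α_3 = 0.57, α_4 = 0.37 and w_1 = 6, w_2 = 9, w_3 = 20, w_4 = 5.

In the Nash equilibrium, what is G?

∂u_i/∂c_i = α_i − 1, so country i contributes w_i if α_i > 1, else 0.
α_i > 1 for i ∈ {1, 2}; NE contributions (6, 9, 0, 0), G = 15.

15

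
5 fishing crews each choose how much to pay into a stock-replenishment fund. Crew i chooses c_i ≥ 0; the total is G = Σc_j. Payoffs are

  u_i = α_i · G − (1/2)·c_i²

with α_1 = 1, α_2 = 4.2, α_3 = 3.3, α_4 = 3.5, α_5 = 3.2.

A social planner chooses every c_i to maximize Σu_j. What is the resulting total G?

76

Planner FOC: ∂(Σu_j)/∂c_i = (Σα_j) − c_i = 0, so c_i^SO = Σα_j = 15.2 for every i; G^SO = 76.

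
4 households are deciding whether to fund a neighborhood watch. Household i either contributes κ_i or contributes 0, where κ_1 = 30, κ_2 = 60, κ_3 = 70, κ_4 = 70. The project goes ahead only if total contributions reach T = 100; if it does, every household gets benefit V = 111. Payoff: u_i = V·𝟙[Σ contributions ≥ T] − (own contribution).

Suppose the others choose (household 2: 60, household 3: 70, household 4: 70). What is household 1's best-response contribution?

Others' total = 200 ≥ 100; contributing adds cost 30 for no extra benefit.
Best response: 0.

0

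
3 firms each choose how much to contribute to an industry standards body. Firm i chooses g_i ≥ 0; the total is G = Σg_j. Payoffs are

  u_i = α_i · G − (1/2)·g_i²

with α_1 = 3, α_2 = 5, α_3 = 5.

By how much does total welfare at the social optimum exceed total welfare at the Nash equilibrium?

114

Firm i's FOC: ∂u_i/∂g_i = α_i − g_i = 0, so g_i* = α_i.
NE contributions = (3, 5, 5); G = 13.
W^NE = (Σα)·G − ½Σα_i² = 13² − ½·59 = 139.5.
Planner sets g_i = Σα_j = 13 for every i, so G^SO = 3·13 = 39.
W^SO = (Σα)·G^SO − ½·3·(Σα)² = (3/2)·13² = 253.5.
Deadweight loss = W^SO − W^NE = 114.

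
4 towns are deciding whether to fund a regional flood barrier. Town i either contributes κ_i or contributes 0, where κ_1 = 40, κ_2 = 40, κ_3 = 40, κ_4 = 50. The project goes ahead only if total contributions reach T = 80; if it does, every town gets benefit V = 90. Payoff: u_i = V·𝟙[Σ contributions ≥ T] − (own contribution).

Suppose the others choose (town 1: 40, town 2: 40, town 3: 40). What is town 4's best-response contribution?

Others' total = 120 ≥ 80; contributing adds cost 50 for no extra benefit.
Best response: 0.

0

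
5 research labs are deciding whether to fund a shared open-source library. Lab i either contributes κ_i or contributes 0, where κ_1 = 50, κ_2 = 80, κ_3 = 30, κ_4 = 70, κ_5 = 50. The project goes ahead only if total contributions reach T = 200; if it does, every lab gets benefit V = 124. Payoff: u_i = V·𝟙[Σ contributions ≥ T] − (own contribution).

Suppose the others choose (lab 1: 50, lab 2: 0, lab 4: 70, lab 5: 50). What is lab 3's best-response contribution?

Others' total = 170. Contributing 30 brings total to 200 ≥ 200: gain V − κ_3 = 94.
Best response: 30.

30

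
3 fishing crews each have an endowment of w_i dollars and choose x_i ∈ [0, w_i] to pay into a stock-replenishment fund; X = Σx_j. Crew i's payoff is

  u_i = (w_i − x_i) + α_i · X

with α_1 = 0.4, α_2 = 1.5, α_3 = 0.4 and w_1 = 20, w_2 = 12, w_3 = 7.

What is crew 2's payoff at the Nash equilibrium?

∂u_i/∂x_i = α_i − 1, so crew i contributes w_i if α_i > 1, else 0.
α_i > 1 for i ∈ {2}; NE contributions (0, 12, 0), X = 12.
u_2 = (12 − 12) + 1.5·12 = 18.

18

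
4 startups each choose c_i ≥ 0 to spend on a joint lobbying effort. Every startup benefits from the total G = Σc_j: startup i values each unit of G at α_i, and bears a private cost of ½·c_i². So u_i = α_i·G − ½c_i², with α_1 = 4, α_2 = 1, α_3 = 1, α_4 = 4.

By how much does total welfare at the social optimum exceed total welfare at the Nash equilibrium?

117

Startup i's FOC: ∂u_i/∂c_i = α_i − c_i = 0, so c_i* = α_i.
NE contributions = (4, 1, 1, 4); G = 10.
W^NE = (Σα)·G − ½Σα_i² = 10² − ½·34 = 83.
Planner sets c_i = Σα_j = 10 for every i, so G^SO = 4·10 = 40.
W^SO = (Σα)·G^SO − ½·4·(Σα)² = (4/2)·10² = 200.
Deadweight loss = W^SO − W^NE = 117.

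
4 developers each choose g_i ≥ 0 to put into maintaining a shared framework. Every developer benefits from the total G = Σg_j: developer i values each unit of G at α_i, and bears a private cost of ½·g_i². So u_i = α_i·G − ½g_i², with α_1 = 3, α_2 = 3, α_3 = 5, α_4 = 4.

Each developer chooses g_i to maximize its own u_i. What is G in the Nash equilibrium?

15

Developer i's FOC: ∂u_i/∂g_i = α_i − g_i = 0, so g_i* = α_i.
NE contributions = (3, 3, 5, 4); G = 15.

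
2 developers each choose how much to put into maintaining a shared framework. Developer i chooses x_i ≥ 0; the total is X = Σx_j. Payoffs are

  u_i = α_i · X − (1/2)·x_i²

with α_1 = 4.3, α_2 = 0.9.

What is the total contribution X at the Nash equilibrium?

Developer i's FOC: ∂u_i/∂x_i = α_i − x_i = 0, so x_i* = α_i.
NE contributions = (4.3, 0.9); X = 5.2.

5.2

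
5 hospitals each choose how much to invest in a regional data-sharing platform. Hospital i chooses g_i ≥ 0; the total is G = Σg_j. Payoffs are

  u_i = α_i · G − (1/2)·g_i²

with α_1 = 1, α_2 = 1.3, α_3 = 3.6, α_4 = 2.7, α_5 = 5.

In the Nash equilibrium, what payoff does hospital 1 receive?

13.1

Hospital i's FOC: ∂u_i/∂g_i = α_i − g_i = 0, so g_i* = α_i.
NE contributions = (1, 1.3, 3.6, 2.7, 5); G = 13.6.
u_1 = α_1·G − ½·(g_1)² = 1·13.6 − ½·1² = 13.1.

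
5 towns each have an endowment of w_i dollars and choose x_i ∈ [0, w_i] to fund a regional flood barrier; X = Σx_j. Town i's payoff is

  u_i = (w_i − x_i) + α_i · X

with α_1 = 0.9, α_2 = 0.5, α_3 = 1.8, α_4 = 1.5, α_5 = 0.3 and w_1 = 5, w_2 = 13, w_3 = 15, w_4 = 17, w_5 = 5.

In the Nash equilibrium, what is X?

32

∂u_i/∂x_i = α_i − 1, so town i contributes w_i if α_i > 1, else 0.
α_i > 1 for i ∈ {3, 4}; NE contributions (0, 0, 15, 17, 0), X = 32.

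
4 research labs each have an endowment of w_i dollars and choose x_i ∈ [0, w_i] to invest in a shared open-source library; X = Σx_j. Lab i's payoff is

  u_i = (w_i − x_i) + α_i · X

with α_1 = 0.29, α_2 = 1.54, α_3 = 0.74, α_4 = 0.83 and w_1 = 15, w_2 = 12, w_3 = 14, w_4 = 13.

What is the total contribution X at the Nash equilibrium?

12

∂u_i/∂x_i = α_i − 1, so lab i contributes w_i if α_i > 1, else 0.
α_i > 1 for i ∈ {2}; NE contributions (0, 12, 0, 0), X = 12.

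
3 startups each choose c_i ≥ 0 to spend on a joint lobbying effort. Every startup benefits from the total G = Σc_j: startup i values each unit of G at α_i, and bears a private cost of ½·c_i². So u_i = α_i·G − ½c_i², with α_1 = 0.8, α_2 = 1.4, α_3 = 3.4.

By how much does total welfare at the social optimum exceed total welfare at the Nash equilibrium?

22.76

Startup i's FOC: ∂u_i/∂c_i = α_i − c_i = 0, so c_i* = α_i.
NE contributions = (0.8, 1.4, 3.4); G = 5.6.
W^NE = (Σα)·G − ½Σα_i² = 5.6² − ½·14.16 = 24.28.
Planner sets c_i = Σα_j = 5.6 for every i, so G^SO = 3·5.6 = 16.8.
W^SO = (Σα)·G^SO − ½·3·(Σα)² = (3/2)·5.6² = 47.04.
Deadweight loss = W^SO − W^NE = 22.76.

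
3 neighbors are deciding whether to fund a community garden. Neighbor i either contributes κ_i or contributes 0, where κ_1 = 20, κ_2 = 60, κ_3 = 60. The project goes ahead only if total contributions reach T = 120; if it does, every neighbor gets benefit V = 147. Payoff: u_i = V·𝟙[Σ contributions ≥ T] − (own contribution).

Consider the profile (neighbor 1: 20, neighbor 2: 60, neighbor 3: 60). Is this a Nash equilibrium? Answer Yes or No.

No

Total = 140 ≥ 120: provided.
Neighbor 1 (pledges 20, payoff 127): dropping to 0 → total 120, payoff 147. Profitable deviation.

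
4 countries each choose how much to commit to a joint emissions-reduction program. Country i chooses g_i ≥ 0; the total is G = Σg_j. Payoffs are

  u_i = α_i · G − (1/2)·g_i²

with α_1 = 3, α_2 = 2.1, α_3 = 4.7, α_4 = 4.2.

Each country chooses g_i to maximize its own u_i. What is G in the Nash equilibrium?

14

Country i's FOC: ∂u_i/∂g_i = α_i − g_i = 0, so g_i* = α_i.
NE contributions = (3, 2.1, 4.7, 4.2); G = 14.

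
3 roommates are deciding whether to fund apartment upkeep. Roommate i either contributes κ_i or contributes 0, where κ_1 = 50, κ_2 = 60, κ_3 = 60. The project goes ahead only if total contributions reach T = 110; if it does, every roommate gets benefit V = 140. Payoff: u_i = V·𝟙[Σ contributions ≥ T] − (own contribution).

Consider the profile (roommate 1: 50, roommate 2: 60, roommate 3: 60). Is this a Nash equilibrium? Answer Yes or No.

No

Total = 170 ≥ 110: provided.
Roommate 1 (pledges 50, payoff 90): dropping to 0 → total 120, payoff 140. Profitable deviation.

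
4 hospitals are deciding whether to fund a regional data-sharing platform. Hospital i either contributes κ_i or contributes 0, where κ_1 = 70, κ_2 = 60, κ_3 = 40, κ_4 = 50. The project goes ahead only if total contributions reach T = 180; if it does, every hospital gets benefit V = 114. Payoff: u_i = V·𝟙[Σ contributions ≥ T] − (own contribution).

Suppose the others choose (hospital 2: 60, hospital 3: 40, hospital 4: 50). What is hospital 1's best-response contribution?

Others' total = 150. Contributing 70 brings total to 220 ≥ 180: gain V − κ_1 = 44.
Best response: 70.

70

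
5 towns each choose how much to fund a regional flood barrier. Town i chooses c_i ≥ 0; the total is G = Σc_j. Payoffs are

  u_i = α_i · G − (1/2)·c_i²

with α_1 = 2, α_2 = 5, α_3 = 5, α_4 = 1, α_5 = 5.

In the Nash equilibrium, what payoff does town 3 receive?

Town i's FOC: ∂u_i/∂c_i = α_i − c_i = 0, so c_i* = α_i.
NE contributions = (2, 5, 5, 1, 5); G = 18.
u_3 = α_3·G − ½·(c_3)² = 5·18 − ½·5² = 77.5.

77.5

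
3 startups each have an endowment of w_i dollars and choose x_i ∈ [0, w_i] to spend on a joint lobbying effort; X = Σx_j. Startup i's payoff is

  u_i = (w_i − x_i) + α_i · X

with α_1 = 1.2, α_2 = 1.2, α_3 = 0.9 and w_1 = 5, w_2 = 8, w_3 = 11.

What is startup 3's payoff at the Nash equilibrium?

∂u_i/∂x_i = α_i − 1, so startup i contributes w_i if α_i > 1, else 0.
α_i > 1 for i ∈ {1, 2}; NE contributions (5, 8, 0), X = 13.
u_3 = (11 − 0) + 0.9·13 = 22.7.

22.7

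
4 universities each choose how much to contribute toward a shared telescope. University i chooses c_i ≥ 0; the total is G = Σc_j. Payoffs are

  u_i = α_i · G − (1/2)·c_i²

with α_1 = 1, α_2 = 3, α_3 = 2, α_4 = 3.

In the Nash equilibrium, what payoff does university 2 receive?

22.5

University i's FOC: ∂u_i/∂c_i = α_i − c_i = 0, so c_i* = α_i.
NE contributions = (1, 3, 2, 3); G = 9.
u_2 = α_2·G − ½·(c_2)² = 3·9 − ½·3² = 22.5.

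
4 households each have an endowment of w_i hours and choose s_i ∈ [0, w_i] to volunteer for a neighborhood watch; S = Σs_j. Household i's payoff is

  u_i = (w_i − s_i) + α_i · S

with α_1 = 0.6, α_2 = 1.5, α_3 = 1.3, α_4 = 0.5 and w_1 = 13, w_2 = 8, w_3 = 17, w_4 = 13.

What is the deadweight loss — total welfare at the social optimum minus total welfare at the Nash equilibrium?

∂u_i/∂s_i = α_i − 1, so household i contributes w_i if α_i > 1, else 0.
α_i > 1 for i ∈ {2, 3}; NE contributions (0, 8, 17, 0), S = 25.
W^NE = Σw_i − S^NE + (Σα_i)·S^NE = 51 + 2.9·25 = 123.5.
Planner: ∂(Σu_j)/∂s_i = Σα_j − 1 = 2.9 > 0, so everyone contributes w_i; S^SO = 51, W^SO = 51 + 2.9·51 = 198.9.
Deadweight loss = 75.4.

75.4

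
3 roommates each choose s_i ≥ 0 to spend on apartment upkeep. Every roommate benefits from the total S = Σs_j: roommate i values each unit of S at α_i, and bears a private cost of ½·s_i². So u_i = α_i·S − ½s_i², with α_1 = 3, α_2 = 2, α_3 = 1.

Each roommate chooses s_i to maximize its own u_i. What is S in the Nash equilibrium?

Roommate i's FOC: ∂u_i/∂s_i = α_i − s_i = 0, so s_i* = α_i.
NE contributions = (3, 2, 1); S = 6.

6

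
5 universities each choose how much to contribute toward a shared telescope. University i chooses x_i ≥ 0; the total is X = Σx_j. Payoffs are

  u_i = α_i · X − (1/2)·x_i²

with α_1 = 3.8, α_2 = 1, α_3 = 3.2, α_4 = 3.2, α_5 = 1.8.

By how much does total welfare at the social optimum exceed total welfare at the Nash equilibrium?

273.08

University i's FOC: ∂u_i/∂x_i = α_i − x_i = 0, so x_i* = α_i.
NE contributions = (3.8, 1, 3.2, 3.2, 1.8); X = 13.
W^NE = (Σα)·X − ½Σα_i² = 13² − ½·39.16 = 149.42.
Planner sets x_i = Σα_j = 13 for every i, so X^SO = 5·13 = 65.
W^SO = (Σα)·X^SO − ½·5·(Σα)² = (5/2)·13² = 422.5.
Deadweight loss = W^SO − W^NE = 273.08.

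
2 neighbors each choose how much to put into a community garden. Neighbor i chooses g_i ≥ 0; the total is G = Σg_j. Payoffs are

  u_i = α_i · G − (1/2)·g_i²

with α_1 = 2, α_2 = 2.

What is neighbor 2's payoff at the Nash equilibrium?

Neighbor i's FOC: ∂u_i/∂g_i = α_i − g_i = 0, so g_i* = α_i.
NE contributions = (2, 2); G = 4.
u_2 = α_2·G − ½·(g_2)² = 2·4 − ½·2² = 6.

6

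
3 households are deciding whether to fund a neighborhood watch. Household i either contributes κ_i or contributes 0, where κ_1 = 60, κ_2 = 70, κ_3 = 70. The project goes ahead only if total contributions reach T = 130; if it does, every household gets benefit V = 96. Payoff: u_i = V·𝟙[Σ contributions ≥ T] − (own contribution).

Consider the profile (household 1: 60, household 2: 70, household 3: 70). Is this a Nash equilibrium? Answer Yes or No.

Total = 200 ≥ 130: provided.
Household 1 (pledges 60, payoff 36): dropping to 0 → total 140, payoff 96. Profitable deviation.

No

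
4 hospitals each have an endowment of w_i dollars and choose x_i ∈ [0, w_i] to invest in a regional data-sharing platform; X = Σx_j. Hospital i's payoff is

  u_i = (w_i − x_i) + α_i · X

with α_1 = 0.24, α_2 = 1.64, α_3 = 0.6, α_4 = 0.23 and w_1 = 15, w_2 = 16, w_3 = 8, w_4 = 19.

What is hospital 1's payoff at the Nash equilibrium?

18.84

∂u_i/∂x_i = α_i − 1, so hospital i contributes w_i if α_i > 1, else 0.
α_i > 1 for i ∈ {2}; NE contributions (0, 16, 0, 0), X = 16.
u_1 = (15 − 0) + 0.24·16 = 18.84.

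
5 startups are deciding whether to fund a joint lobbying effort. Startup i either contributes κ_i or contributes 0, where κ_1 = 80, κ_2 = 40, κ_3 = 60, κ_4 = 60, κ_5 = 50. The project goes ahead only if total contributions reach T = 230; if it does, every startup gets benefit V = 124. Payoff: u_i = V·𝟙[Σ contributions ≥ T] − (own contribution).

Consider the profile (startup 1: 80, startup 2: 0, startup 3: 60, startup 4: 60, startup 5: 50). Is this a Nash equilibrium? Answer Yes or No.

Yes

Total = 250 ≥ 230: provided.
Startup 1 (pledges 80, payoff 44): dropping to 0 → total 170, payoff 0. No gain.
Startup 2 (pledges 0, payoff 124): pledging 40 → total 290, payoff 84. No gain.
Startup 3 (pledges 60, payoff 64): dropping to 0 → total 190, payoff 0. No gain.
Startup 4 (pledges 60, payoff 64): dropping to 0 → total 190, payoff 0. No gain.
Startup 5 (pledges 50, payoff 74): dropping to 0 → total 200, payoff 0. No gain.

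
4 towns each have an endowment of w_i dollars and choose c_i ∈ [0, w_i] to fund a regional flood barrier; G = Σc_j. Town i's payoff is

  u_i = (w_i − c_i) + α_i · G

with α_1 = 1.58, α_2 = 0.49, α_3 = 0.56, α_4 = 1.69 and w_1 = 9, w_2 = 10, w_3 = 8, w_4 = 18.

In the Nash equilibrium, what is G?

∂u_i/∂c_i = α_i − 1, so town i contributes w_i if α_i > 1, else 0.
α_i > 1 for i ∈ {1, 4}; NE contributions (9, 0, 0, 18), G = 27.

27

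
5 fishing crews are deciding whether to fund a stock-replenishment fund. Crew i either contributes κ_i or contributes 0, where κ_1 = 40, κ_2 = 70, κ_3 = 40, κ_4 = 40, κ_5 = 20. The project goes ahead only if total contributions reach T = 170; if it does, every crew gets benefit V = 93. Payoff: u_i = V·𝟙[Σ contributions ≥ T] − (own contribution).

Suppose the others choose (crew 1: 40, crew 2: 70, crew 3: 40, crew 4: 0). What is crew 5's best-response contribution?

20

Others' total = 150. Contributing 20 brings total to 170 ≥ 170: gain V − κ_5 = 73.
Best response: 20.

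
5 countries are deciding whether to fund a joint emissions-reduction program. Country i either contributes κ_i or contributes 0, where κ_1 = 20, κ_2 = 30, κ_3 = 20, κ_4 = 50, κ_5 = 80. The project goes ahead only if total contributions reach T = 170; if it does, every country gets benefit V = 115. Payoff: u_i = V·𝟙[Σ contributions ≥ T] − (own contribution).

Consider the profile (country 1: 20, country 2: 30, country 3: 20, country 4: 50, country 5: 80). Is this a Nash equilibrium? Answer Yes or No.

No

Total = 200 ≥ 170: provided.
Country 1 (pledges 20, payoff 95): dropping to 0 → total 180, payoff 115. Profitable deviation.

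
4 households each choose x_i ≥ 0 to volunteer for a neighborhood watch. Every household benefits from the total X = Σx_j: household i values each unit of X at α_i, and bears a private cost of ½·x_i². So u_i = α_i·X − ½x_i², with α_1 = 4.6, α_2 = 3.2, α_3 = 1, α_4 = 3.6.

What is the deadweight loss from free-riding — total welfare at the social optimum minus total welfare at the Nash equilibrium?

Household i's FOC: ∂u_i/∂x_i = α_i − x_i = 0, so x_i* = α_i.
NE contributions = (4.6, 3.2, 1, 3.6); X = 12.4.
W^NE = (Σα)·X − ½Σα_i² = 12.4² − ½·45.36 = 131.08.
Planner sets x_i = Σα_j = 12.4 for every i, so X^SO = 4·12.4 = 49.6.
W^SO = (Σα)·X^SO − ½·4·(Σα)² = (4/2)·12.4² = 307.52.
Deadweight loss = W^SO − W^NE = 176.44.

176.44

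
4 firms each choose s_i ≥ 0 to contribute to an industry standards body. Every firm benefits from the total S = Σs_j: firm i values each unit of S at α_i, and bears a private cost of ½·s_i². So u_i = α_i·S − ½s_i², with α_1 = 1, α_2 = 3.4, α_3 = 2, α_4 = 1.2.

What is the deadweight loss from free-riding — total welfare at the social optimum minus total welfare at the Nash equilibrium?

Firm i's FOC: ∂u_i/∂s_i = α_i − s_i = 0, so s_i* = α_i.
NE contributions = (1, 3.4, 2, 1.2); S = 7.6.
W^NE = (Σα)·S − ½Σα_i² = 7.6² − ½·18 = 48.76.
Planner sets s_i = Σα_j = 7.6 for every i, so S^SO = 4·7.6 = 30.4.
W^SO = (Σα)·S^SO − ½·4·(Σα)² = (4/2)·7.6² = 115.52.
Deadweight loss = W^SO − W^NE = 66.76.

66.76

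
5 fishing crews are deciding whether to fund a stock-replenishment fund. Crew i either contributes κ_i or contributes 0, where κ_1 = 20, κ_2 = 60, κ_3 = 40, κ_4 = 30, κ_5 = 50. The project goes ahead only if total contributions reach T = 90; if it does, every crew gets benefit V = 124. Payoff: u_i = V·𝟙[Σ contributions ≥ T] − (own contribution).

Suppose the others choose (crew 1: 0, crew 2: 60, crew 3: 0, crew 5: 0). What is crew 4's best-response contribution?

Others' total = 60. Contributing 30 brings total to 90 ≥ 90: gain V − κ_4 = 94.
Best response: 30.

30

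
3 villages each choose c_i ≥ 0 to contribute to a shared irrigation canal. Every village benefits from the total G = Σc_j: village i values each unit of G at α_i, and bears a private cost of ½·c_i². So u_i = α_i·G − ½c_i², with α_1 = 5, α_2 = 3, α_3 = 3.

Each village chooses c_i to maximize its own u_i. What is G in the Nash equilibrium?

Village i's FOC: ∂u_i/∂c_i = α_i − c_i = 0, so c_i* = α_i.
NE contributions = (5, 3, 3); G = 11.

11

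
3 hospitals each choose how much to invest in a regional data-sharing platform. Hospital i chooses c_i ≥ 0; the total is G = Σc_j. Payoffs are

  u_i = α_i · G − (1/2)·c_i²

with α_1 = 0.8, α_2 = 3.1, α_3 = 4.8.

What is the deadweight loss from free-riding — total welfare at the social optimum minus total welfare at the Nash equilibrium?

Hospital i's FOC: ∂u_i/∂c_i = α_i − c_i = 0, so c_i* = α_i.
NE contributions = (0.8, 3.1, 4.8); G = 8.7.
W^NE = (Σα)·G − ½Σα_i² = 8.7² − ½·33.29 = 59.045.
Planner sets c_i = Σα_j = 8.7 for every i, so G^SO = 3·8.7 = 26.1.
W^SO = (Σα)·G^SO − ½·3·(Σα)² = (3/2)·8.7² = 113.535.
Deadweight loss = W^SO − W^NE = 54.49.

54.49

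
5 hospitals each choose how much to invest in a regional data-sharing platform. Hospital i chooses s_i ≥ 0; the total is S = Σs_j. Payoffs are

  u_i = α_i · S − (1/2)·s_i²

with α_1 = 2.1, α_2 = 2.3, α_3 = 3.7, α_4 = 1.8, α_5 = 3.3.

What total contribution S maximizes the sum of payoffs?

Planner FOC: ∂(Σu_j)/∂s_i = (Σα_j) − s_i = 0, so s_i^SO = Σα_j = 13.2 for every i; S^SO = 66.

66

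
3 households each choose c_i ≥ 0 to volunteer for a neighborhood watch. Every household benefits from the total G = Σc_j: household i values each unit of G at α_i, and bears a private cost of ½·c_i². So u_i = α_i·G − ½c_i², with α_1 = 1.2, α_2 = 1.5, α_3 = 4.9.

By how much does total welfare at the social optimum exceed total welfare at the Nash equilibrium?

Household i's FOC: ∂u_i/∂c_i = α_i − c_i = 0, so c_i* = α_i.
NE contributions = (1.2, 1.5, 4.9); G = 7.6.
W^NE = (Σα)·G − ½Σα_i² = 7.6² − ½·27.7 = 43.91.
Planner sets c_i = Σα_j = 7.6 for every i, so G^SO = 3·7.6 = 22.8.
W^SO = (Σα)·G^SO − ½·3·(Σα)² = (3/2)·7.6² = 86.64.
Deadweight loss = W^SO − W^NE = 42.73.

42.73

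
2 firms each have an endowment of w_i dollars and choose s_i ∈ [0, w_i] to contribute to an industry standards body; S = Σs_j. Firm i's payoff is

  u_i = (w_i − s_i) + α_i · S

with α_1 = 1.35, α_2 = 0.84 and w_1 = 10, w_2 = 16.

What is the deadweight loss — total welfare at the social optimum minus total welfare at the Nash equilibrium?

∂u_i/∂s_i = α_i − 1, so firm i contributes w_i if α_i > 1, else 0.
α_i > 1 for i ∈ {1}; NE contributions (10, 0), S = 10.
W^NE = Σw_i − S^NE + (Σα_i)·S^NE = 26 + 1.19·10 = 37.9.
Planner: ∂(Σu_j)/∂s_i = Σα_j − 1 = 1.19 > 0, so everyone contributes w_i; S^SO = 26, W^SO = 26 + 1.19·26 = 56.94.
Deadweight loss = 19.04.

19.04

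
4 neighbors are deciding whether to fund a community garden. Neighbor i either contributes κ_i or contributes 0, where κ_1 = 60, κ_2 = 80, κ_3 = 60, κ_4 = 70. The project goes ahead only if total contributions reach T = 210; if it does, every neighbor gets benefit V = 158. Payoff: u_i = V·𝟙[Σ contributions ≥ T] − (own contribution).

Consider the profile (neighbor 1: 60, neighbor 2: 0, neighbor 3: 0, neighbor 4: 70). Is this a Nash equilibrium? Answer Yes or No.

Total = 130 < 210: not provided.
Neighbor 1 (pledges 60, payoff -60): dropping to 0 → total 70, payoff 0. Profitable deviation.

No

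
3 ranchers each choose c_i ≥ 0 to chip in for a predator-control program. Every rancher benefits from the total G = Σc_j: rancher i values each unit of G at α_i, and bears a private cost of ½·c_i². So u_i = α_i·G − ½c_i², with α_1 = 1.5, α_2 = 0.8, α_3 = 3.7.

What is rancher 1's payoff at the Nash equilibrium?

Rancher i's FOC: ∂u_i/∂c_i = α_i − c_i = 0, so c_i* = α_i.
NE contributions = (1.5, 0.8, 3.7); G = 6.
u_1 = α_1·G − ½·(c_1)² = 1.5·6 − ½·1.5² = 7.875.

7.875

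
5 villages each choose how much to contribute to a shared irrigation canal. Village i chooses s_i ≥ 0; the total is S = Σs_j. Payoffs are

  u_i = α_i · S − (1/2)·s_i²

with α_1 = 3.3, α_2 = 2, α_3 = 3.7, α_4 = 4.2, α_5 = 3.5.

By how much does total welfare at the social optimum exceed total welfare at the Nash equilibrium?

447.57

Village i's FOC: ∂u_i/∂s_i = α_i − s_i = 0, so s_i* = α_i.
NE contributions = (3.3, 2, 3.7, 4.2, 3.5); S = 16.7.
W^NE = (Σα)·S − ½Σα_i² = 16.7² − ½·58.47 = 249.655.
Planner sets s_i = Σα_j = 16.7 for every i, so S^SO = 5·16.7 = 83.5.
W^SO = (Σα)·S^SO − ½·5·(Σα)² = (5/2)·16.7² = 697.225.
Deadweight loss = W^SO − W^NE = 447.57.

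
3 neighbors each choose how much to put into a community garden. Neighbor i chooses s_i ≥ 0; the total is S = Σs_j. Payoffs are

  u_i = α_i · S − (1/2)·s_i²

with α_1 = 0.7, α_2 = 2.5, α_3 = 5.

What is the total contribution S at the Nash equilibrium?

Neighbor i's FOC: ∂u_i/∂s_i = α_i − s_i = 0, so s_i* = α_i.
NE contributions = (0.7, 2.5, 5); S = 8.2.

8.2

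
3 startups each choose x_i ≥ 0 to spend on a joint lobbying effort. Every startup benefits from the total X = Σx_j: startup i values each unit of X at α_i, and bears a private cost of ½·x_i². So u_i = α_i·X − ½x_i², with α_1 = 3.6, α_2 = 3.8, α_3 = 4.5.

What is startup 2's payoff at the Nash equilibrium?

Startup i's FOC: ∂u_i/∂x_i = α_i − x_i = 0, so x_i* = α_i.
NE contributions = (3.6, 3.8, 4.5); X = 11.9.
u_2 = α_2·X − ½·(x_2)² = 3.8·11.9 − ½·3.8² = 38.

38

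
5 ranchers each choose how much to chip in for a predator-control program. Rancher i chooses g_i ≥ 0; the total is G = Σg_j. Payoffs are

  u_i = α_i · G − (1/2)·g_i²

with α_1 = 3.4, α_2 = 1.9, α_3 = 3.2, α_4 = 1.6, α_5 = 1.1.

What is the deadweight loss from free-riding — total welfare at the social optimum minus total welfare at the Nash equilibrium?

202.75

Rancher i's FOC: ∂u_i/∂g_i = α_i − g_i = 0, so g_i* = α_i.
NE contributions = (3.4, 1.9, 3.2, 1.6, 1.1); G = 11.2.
W^NE = (Σα)·G − ½Σα_i² = 11.2² − ½·29.18 = 110.85.
Planner sets g_i = Σα_j = 11.2 for every i, so G^SO = 5·11.2 = 56.
W^SO = (Σα)·G^SO − ½·5·(Σα)² = (5/2)·11.2² = 313.6.
Deadweight loss = W^SO − W^NE = 202.75.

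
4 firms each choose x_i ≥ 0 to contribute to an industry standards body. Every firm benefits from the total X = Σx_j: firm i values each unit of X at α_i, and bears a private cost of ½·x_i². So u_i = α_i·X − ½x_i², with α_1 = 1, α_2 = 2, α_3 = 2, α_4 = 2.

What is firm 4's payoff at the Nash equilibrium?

Firm i's FOC: ∂u_i/∂x_i = α_i − x_i = 0, so x_i* = α_i.
NE contributions = (1, 2, 2, 2); X = 7.
u_4 = α_4·X − ½·(x_4)² = 2·7 − ½·2² = 12.

12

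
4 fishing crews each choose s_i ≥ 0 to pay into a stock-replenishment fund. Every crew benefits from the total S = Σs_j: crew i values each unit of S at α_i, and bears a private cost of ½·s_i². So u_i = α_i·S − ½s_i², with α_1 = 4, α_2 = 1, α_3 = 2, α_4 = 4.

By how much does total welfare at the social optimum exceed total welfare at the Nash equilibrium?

139.5

Crew i's FOC: ∂u_i/∂s_i = α_i − s_i = 0, so s_i* = α_i.
NE contributions = (4, 1, 2, 4); S = 11.
W^NE = (Σα)·S − ½Σα_i² = 11² − ½·37 = 102.5.
Planner sets s_i = Σα_j = 11 for every i, so S^SO = 4·11 = 44.
W^SO = (Σα)·S^SO − ½·4·(Σα)² = (4/2)·11² = 242.
Deadweight loss = W^SO − W^NE = 139.5.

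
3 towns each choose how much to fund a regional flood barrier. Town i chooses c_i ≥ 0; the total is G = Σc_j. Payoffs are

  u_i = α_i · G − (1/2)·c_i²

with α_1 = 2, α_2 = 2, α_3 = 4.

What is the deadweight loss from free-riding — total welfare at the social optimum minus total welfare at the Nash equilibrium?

44

Town i's FOC: ∂u_i/∂c_i = α_i − c_i = 0, so c_i* = α_i.
NE contributions = (2, 2, 4); G = 8.
W^NE = (Σα)·G − ½Σα_i² = 8² − ½·24 = 52.
Planner sets c_i = Σα_j = 8 for every i, so G^SO = 3·8 = 24.
W^SO = (Σα)·G^SO − ½·3·(Σα)² = (3/2)·8² = 96.
Deadweight loss = W^SO − W^NE = 44.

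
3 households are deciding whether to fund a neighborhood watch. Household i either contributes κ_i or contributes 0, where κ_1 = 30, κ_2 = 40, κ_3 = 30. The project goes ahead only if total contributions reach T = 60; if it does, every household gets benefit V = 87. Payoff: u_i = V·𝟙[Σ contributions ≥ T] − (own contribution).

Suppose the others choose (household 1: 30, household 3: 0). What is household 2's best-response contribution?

Others' total = 30. Contributing 40 brings total to 70 ≥ 60: gain V − κ_2 = 47.
Best response: 40.

40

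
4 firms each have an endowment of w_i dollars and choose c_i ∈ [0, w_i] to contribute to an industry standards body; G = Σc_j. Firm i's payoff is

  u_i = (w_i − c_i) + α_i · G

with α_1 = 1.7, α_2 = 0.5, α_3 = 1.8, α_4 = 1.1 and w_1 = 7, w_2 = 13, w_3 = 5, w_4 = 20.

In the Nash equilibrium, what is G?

∂u_i/∂c_i = α_i − 1, so firm i contributes w_i if α_i > 1, else 0.
α_i > 1 for i ∈ {1, 3, 4}; NE contributions (7, 0, 5, 20), G = 32.

32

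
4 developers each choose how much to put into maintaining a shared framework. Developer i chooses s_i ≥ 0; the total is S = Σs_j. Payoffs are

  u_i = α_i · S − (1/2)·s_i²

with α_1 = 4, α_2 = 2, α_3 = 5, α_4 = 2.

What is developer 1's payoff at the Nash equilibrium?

44

Developer i's FOC: ∂u_i/∂s_i = α_i − s_i = 0, so s_i* = α_i.
NE contributions = (4, 2, 5, 2); S = 13.
u_1 = α_1·S − ½·(s_1)² = 4·13 − ½·4² = 44.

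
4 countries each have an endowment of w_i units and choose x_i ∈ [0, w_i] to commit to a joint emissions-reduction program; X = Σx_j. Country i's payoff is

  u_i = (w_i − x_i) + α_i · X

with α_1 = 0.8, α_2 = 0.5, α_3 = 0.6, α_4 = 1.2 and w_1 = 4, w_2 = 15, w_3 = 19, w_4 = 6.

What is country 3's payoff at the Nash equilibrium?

22.6

∂u_i/∂x_i = α_i − 1, so country i contributes w_i if α_i > 1, else 0.
α_i > 1 for i ∈ {4}; NE contributions (0, 0, 0, 6), X = 6.
u_3 = (19 − 0) + 0.6·6 = 22.6.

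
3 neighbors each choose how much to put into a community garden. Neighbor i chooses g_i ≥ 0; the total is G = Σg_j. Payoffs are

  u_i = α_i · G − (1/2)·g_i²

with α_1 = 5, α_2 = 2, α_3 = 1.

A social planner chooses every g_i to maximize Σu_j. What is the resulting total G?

24

Planner FOC: ∂(Σu_j)/∂g_i = (Σα_j) − g_i = 0, so g_i^SO = Σα_j = 8 for every i; G^SO = 24.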